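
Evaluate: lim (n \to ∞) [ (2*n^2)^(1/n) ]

Base → ∞ and exponent → 0: an ∞^0 form.
Take logs: (1/n)·ln(2·n^2) = (ln 2 + 2·ln n)/n → 0.
So the limit is e^0 = 1.

1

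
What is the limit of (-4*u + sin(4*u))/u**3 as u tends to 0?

Direct substitution gives 0/0.
Apply L'Hôpital: lim (4*cos(4*u) - 4)/(3*u^2), still 0/0.
Apply L'Hôpital: lim (-16*sin(4*u))/(6*u), still 0/0.
After 3 applications of L'Hôpital's rule the quotient is (-64*cos(4*u))/(6); substituting u = 0 gives -32/3.

-32/3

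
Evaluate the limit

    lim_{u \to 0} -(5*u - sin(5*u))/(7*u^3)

-125/42

Direct substitution gives 0/0.
Apply L'Hôpital: lim (5 - 5*cos(5*u))/(-21*u^2), still 0/0.
Apply L'Hôpital: lim (25*sin(5*u))/(-42*u), still 0/0.
After 3 applications of L'Hôpital's rule the quotient is (125*cos(5*u))/(-42); substituting u = 0 gives -125/42.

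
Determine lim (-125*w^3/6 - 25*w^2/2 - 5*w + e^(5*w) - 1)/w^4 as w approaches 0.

625/24

Direct substitution gives 0/0.
Apply L'Hôpital: lim (-125*w^2/2 - 25*w + 5*e^(5*w) - 5)/(4*w^3), still 0/0.
Apply L'Hôpital: lim (-125*w + 25*e^(5*w) - 25)/(12*w^2), still 0/0.
Apply L'Hôpital: lim (125*e^(5*w) - 125)/(24*w), still 0/0.
After 4 applications of L'Hôpital's rule the quotient is (625*e^(5*w))/(24); substituting w = 0 gives 625/24.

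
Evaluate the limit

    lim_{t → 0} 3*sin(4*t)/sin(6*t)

2

Substitution gives 0/0.
Divide numerator and denominator by t: sin(4t)/t → 4 and sin(6t)/t → 6, so the limit is 3·4/6 = 2.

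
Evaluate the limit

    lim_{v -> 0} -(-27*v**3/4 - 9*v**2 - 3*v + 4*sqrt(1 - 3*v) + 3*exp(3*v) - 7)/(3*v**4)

27/32

Substitution gives 0/0; apply L'Hôpital's rule 4 times.
After differentiating numerator and denominator 4 times the quotient is (243*e^(3*v) - 1215/(4*(1 - 3*v)^(7/2)))/(-72); at v = 0 this is 27/32.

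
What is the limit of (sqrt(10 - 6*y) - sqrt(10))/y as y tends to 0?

-3*√(10)/10

Substitution gives 0/0. Multiply numerator and denominator by the conjugate √(10 - 6y) + √10.
The numerator becomes (10 - 6y) − 10 = -6y, so the expression simplifies to -6/(√(10 - 6y) + √10).
Letting y → 0 gives -6/(2√10) = -3*√(10)/10.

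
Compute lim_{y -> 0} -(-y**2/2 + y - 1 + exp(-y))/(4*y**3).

1/24

Direct substitution gives 0/0.
Apply L'Hôpital: lim (-y + 1 - e^(-y))/(-12*y^2), still 0/0.
Apply L'Hôpital: lim (-1 + e^(-y))/(-24*y), still 0/0.
After 3 applications of L'Hôpital's rule the quotient is (-e^(-y))/(-24); substituting y = 0 gives 1/24.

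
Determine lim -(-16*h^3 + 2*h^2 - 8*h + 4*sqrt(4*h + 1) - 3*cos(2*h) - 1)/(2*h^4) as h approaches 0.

21

Substitution gives 0/0 (the numerator vanishes to order 4).
Expand each term to order h^4: the coefficient of h^4 in 4·√(1 + 4h) is -40 and in -3·cos(2h) is -2.
Lower-order terms cancel with the polynomial part, so the numerator is (-42)·h^4 + o(h^4), and the limit is (-42)/(-2) = 21.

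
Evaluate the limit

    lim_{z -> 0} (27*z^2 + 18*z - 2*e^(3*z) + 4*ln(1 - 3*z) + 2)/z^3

Substitution gives 0/0; apply L'Hôpital's rule 3 times.
After differentiating numerator and denominator 3 times the quotient is (-54*e^(3*z) + 216/(3*z - 1)^3)/(6); at z = 0 this is -45.

-45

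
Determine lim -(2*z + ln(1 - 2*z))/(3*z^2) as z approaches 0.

2/3

Direct substitution gives 0/0.
Apply L'Hôpital: lim (2 - 2/(1 - 2*z))/(-6*z), still 0/0.
After 2 applications of L'Hôpital's rule the quotient is (-4/(1 - 2*z)^2)/(-6); substituting z = 0 gives 2/3.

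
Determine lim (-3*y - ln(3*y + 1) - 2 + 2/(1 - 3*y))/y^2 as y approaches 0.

Substitution gives 0/0 (the numerator vanishes to order 2).
Expand each term to order y^2: the coefficient of y^2 in −ln(1 + 3y) is 9/2 and in 2·1/(1 - 3y) is 18.
Lower-order terms cancel with the polynomial part, so the numerator is (45/2)·y^2 + o(y^2), and the limit is (45/2)/(1) = 45/2.

45/2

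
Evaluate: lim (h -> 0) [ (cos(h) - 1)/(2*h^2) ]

-1/4

Direct substitution gives 0/0.
Apply L'Hôpital: lim (-sin(h))/(4*h), still 0/0.
After 2 applications of L'Hôpital's rule the quotient is (-cos(h))/(4); substituting h = 0 gives -1/4.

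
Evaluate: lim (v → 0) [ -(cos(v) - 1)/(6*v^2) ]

1/12

Direct substitution gives 0/0.
Apply L'Hôpital: lim (-sin(v))/(-12*v), still 0/0.
After 2 applications of L'Hôpital's rule the quotient is (-cos(v))/(-12); substituting v = 0 gives 1/12.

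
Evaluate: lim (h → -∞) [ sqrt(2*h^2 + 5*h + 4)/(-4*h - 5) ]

√(2)/4

For large |h|, √(2*h^2 + 5*h + 4) ≈ √2·|h| and the denominator ≈ -4h.
Since h → −∞, |h| = −h, giving −√2/(-4) = √(2)/4.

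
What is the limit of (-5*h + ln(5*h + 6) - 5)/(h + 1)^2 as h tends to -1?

Direct substitution gives 0/0.
Apply L'Hôpital: lim (-5 + 5/(5*h + 6))/(2*h + 2), still 0/0.
After 2 applications of L'Hôpital's rule the quotient is (-25/(5*h + 6)^2)/(2); substituting h = -1 gives -25/2.

-25/2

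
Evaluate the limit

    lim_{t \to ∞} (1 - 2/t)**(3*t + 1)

e^(-6)

The base → 1 and the exponent → ∞: a 1^∞ form.
Take logarithms: (3t + 1)·ln(1 - 2/t). Since ln(1+u) ~ u for small u, this behaves like (3t)·(-2/t) → -6.
So the limit is e^(-6).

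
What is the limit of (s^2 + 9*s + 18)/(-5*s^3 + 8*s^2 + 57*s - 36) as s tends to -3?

Since s = -3 makes numerator and denominator zero, (s + 3) divides both.
Cancelling it gives (s + 6)/(-5*s^2 + 23*s - 12); now plug in s = -3 to get -1/42.

-1/42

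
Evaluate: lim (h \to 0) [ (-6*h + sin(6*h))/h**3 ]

Direct substitution gives 0/0.
Apply L'Hôpital: lim (6*cos(6*h) - 6)/(3*h^2), still 0/0.
Apply L'Hôpital: lim (-36*sin(6*h))/(6*h), still 0/0.
After 3 applications of L'Hôpital's rule the quotient is (-216*cos(6*h))/(6); substituting h = 0 gives -36.

-36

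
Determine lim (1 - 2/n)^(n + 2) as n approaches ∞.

e^(-2)

Let L be the limit and take ln: ln L = lim (n + 2)·ln(1 - 2/n) = lim (n + 2)·(-2/n + O(1/n²)) = -2.
Hence L = e^(-2).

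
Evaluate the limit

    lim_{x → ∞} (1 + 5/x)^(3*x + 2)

e^(15)

Write it as [(1 + 5/x)^x]^(3) · (1 + 5/x)^(2). The bracketed term tends to e^(5) and the second factor to 1, so the limit is e^(15).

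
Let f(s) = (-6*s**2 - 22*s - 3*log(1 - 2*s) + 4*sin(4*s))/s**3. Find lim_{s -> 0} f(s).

-104/3

Substitution gives 0/0 (the numerator vanishes to order 3).
Expand each term to order s^3: the coefficient of s^3 in 4·sin(4s) is -128/3 and in -3·ln(1 - 2s) is 8.
Lower-order terms cancel with the polynomial part, so the numerator is (-104/3)·s^3 + o(s^3), and the limit is (-104/3)/(1) = -104/3.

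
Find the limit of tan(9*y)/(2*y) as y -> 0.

Substitution gives 0/0.
Since tan(u)/u → 1 as u → 0, tan(9y)/(9y) → 1 and the limit is 9/2.

9/2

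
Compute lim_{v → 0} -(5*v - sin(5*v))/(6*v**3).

Direct substitution gives 0/0.
Apply L'Hôpital: lim (5 - 5*cos(5*v))/(-18*v^2), still 0/0.
Apply L'Hôpital: lim (25*sin(5*v))/(-36*v), still 0/0.
After 3 applications of L'Hôpital's rule the quotient is (125*cos(5*v))/(-36); substituting v = 0 gives -125/36.

-125/36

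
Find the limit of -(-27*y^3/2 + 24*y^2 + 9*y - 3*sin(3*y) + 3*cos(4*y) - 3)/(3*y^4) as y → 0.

Substitution gives 0/0 (the numerator vanishes to order 4).
Expand each term to order y^4: the coefficient of y^4 in -3·sin(3y) is 0 and in 3·cos(4y) is 32.
Lower-order terms cancel with the polynomial part, so the numerator is (32)·y^4 + o(y^4), and the limit is (32)/(-3) = -32/3.

-32/3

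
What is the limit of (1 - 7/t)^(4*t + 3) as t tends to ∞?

e^(-28)

Let L be the limit and take ln: ln L = lim (4t + 3)·ln(1 - 7/t) = lim (4t + 3)·(-7/t + O(1/t²)) = -28.
Hence L = e^(-28).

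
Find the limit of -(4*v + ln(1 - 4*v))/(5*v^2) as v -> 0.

8/5

Direct substitution gives 0/0.
Apply L'Hôpital: lim (4 - 4/(1 - 4*v))/(-10*v), still 0/0.
After 2 applications of L'Hôpital's rule the quotient is (-16/(1 - 4*v)^2)/(-10); substituting v = 0 gives 8/5.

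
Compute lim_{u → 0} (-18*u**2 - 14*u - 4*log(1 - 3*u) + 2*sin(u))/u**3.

Substitution gives 0/0; apply L'Hôpital's rule 3 times.
After differentiating numerator and denominator 3 times the quotient is (-2*cos(u) - 216/(3*u - 1)^3)/(6); at u = 0 this is 107/3.

107/3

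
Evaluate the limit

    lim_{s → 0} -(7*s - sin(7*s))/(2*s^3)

-343/12

Direct substitution gives 0/0.
Apply L'Hôpital: lim (7 - 7*cos(7*s))/(-6*s^2), still 0/0.
Apply L'Hôpital: lim (49*sin(7*s))/(-12*s), still 0/0.
After 3 applications of L'Hôpital's rule the quotient is (343*cos(7*s))/(-12); substituting s = 0 gives -343/12.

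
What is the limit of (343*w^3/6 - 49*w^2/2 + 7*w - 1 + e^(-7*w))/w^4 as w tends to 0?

2401/24

Direct substitution gives 0/0.
Apply L'Hôpital: lim (343*w^2/2 - 49*w + 7 - 7*e^(-7*w))/(4*w^3), still 0/0.
Apply L'Hôpital: lim (343*w - 49 + 49*e^(-7*w))/(12*w^2), still 0/0.
Apply L'Hôpital: lim (343 - 343*e^(-7*w))/(24*w), still 0/0.
After 4 applications of L'Hôpital's rule the quotient is (2401*e^(-7*w))/(24); substituting w = 0 gives 2401/24.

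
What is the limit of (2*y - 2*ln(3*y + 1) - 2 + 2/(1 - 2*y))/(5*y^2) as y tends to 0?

17/5

Substitution gives 0/0 (the numerator vanishes to order 2).
Expand each term to order y^2: the coefficient of y^2 in -2·ln(1 + 3y) is 9 and in 2·1/(1 - 2y) is 8.
Lower-order terms cancel with the polynomial part, so the numerator is (17)·y^2 + o(y^2), and the limit is (17)/(5) = 17/5.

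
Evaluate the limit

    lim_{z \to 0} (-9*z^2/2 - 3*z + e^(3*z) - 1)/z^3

Direct substitution gives 0/0.
Apply L'Hôpital: lim (-9*z + 3*e^(3*z) - 3)/(3*z^2), still 0/0.
Apply L'Hôpital: lim (9*e^(3*z) - 9)/(6*z), still 0/0.
After 3 applications of L'Hôpital's rule the quotient is (27*e^(3*z))/(6); substituting z = 0 gives 9/2.

9/2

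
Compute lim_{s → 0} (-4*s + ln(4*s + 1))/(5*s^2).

-8/5

Direct substitution gives 0/0.
Apply L'Hôpital: lim (-4 + 4/(4*s + 1))/(10*s), still 0/0.
After 2 applications of L'Hôpital's rule the quotient is (-16/(4*s + 1)^2)/(10); substituting s = 0 gives -8/5.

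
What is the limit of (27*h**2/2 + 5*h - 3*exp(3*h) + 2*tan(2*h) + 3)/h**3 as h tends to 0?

-49/6

Substitution gives 0/0 (the numerator vanishes to order 3).
Expand each term to order h^3: the coefficient of h^3 in 2·tan(2h) is 16/3 and in -3·e^(3h) is -27/2.
Lower-order terms cancel with the polynomial part, so the numerator is (-49/6)·h^3 + o(h^3), and the limit is (-49/6)/(1) = -49/6.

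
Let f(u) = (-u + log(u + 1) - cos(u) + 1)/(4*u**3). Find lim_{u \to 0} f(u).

1/12

Substitution gives 0/0 (the numerator vanishes to order 3).
Expand each term to order u^3: the coefficient of u^3 in −cos(u) is 0 and in ln(1 + u) is 1/3.
Lower-order terms cancel with the polynomial part, so the numerator is (1/3)·u^3 + o(u^3), and the limit is (1/3)/(4) = 1/12.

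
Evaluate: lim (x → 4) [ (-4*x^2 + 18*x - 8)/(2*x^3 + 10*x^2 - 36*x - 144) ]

Direct substitution gives 0/0, so factor. Both numerator and denominator have (x - 4) as a factor.
After cancelling, the expression reduces to (2 - 4*x)/(2*x^2 + 18*x + 36).
Substituting x = 4 gives -1/10.

-1/10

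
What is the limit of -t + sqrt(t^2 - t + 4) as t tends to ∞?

This has the form ∞ − ∞. Multiply and divide by the conjugate √(t^2 - t + 4) + t.
That gives (-t + 4) / (√(t^2 - t + 4) + t).
Divide numerator and denominator by t: the limit is -1/(2·1) = -1/2.

-1/2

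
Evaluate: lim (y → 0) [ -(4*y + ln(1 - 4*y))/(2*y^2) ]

4

Direct substitution gives 0/0.
Apply L'Hôpital: lim (4 - 4/(1 - 4*y))/(-4*y), still 0/0.
After 2 applications of L'Hôpital's rule the quotient is (-16/(1 - 4*y)^2)/(-4); substituting y = 0 gives 4.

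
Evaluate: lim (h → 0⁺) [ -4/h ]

As h → 0⁺, (h) → 0⁺, so (h)^1 → 0⁺ and -4/(h)^1 → -∞.

-∞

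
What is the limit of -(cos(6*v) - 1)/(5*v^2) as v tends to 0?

18/5

Direct substitution gives 0/0.
Apply L'Hôpital: lim (-6*sin(6*v))/(-10*v), still 0/0.
After 2 applications of L'Hôpital's rule the quotient is (-36*cos(6*v))/(-10); substituting v = 0 gives 18/5.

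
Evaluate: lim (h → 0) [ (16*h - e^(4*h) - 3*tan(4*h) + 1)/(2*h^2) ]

-4

Substitution gives 0/0 (the numerator vanishes to order 2).
Expand each term to order h^2: the coefficient of h^2 in −e^(4h) is -8 and in -3·tan(4h) is 0.
Lower-order terms cancel with the polynomial part, so the numerator is (-8)·h^2 + o(h^2), and the limit is (-8)/(2) = -4.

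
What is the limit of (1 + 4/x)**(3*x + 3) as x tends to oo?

Let L be the limit and take ln: ln L = lim (3x + 3)·ln(1 + 4/x) = lim (3x + 3)·(4/x + O(1/x²)) = 12.
Hence L = e^(12).

e^(12)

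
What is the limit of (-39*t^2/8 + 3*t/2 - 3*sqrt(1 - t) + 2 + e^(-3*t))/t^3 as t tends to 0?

-69/16

Substitution gives 0/0; apply L'Hôpital's rule 3 times.
After differentiating numerator and denominator 3 times the quotient is (-27*e^(-3*t) + 9/(8*(1 - t)^(5/2)))/(6); at t = 0 this is -69/16.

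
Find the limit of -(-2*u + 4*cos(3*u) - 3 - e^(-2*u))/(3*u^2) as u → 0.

20/3

Substitution gives 0/0 (the numerator vanishes to order 2).
Expand each term to order u^2: the coefficient of u^2 in −e^(-2u) is -2 and in 4·cos(3u) is -18.
Lower-order terms cancel with the polynomial part, so the numerator is (-20)·u^2 + o(u^2), and the limit is (-20)/(-3) = 20/3.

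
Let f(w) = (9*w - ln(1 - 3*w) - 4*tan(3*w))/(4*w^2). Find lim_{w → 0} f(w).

Substitution gives 0/0 (the numerator vanishes to order 2).
Expand each term to order w^2: the coefficient of w^2 in −ln(1 - 3w) is 9/2 and in -4·tan(3w) is 0.
Lower-order terms cancel with the polynomial part, so the numerator is (9/2)·w^2 + o(w^2), and the limit is (9/2)/(4) = 9/8.

9/8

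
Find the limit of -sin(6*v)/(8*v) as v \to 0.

-3/4

Substitution gives 0/0.
Write it as (6/(-8))·sin(6v)/(6v); since sin(u)/u → 1, the limit is -3/4.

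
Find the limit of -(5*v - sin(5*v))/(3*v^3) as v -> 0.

-125/18

Direct substitution gives 0/0.
Apply L'Hôpital: lim (5 - 5*cos(5*v))/(-9*v^2), still 0/0.
Apply L'Hôpital: lim (25*sin(5*v))/(-18*v), still 0/0.
After 3 applications of L'Hôpital's rule the quotient is (125*cos(5*v))/(-18); substituting v = 0 gives -125/18.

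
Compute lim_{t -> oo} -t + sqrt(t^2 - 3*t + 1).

An ∞ − ∞ form. Rationalising with the conjugate, the difference becomes (-3t + 1) / (√(t^2 - 3*t + 1) + t).
For large t the denominator behaves like 2·t, so the quotient tends to -3/2 = -3/2.

-3/2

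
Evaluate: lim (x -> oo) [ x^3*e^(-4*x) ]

Write as x^3/e^{4x}, an ∞/∞ form.
Exponential growth dominates any polynomial, so repeated L'Hôpital (or the standard result) gives 0.

0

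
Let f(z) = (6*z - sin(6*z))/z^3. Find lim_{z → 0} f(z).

36

Direct substitution gives 0/0.
Apply L'Hôpital: lim (6 - 6*cos(6*z))/(3*z^2), still 0/0.
Apply L'Hôpital: lim (36*sin(6*z))/(6*z), still 0/0.
After 3 applications of L'Hôpital's rule the quotient is (216*cos(6*z))/(6); substituting z = 0 gives 36.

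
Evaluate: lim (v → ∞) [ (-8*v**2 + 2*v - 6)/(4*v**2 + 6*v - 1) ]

Numerator and denominator both have degree 2.
Dividing every term by v^2, all lower-order terms vanish and the limit is the ratio of leading coefficients, -8/(4) = -2.

-2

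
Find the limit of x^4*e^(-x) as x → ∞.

Write as x^4/e^{1x}, an ∞/∞ form.
Exponential growth dominates any polynomial, so repeated L'Hôpital (or the standard result) gives 0.

0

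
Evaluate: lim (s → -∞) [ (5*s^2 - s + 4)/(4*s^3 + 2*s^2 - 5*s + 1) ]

The denominator has degree 3 and the numerator degree 2. Dividing numerator and denominator by s^3 sends every term to 0 except the leading denominator term, so the limit is 0.

0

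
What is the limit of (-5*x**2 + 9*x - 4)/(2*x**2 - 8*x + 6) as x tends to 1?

1/4

Since x = 1 makes numerator and denominator zero, (x - 1) divides both.
Cancelling it gives (4 - 5*x)/(2*x - 6); now plug in x = 1 to get 1/4.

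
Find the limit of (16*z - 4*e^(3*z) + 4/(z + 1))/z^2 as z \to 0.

-14

Substitution gives 0/0; apply L'Hôpital's rule 2 times.
After differentiating numerator and denominator 2 times the quotient is (-36*e^(3*z) + 8/(z + 1)^3)/(2); at z = 0 this is -14.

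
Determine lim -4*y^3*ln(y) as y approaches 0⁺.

This is a 0·(−∞) form. Rewrite as -4·ln(y) / y^(−3) and apply L'Hôpital:
the derivative quotient is -4·(1/y) / (−3·y^(−4)) = (4/3)·y^3 → 0.

0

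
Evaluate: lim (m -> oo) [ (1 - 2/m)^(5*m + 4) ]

The base → 1 and the exponent → ∞: a 1^∞ form.
Take logarithms: (5m + 4)·ln(1 - 2/m). Since ln(1+u) ~ u for small u, this behaves like (5m)·(-2/m) → -10.
So the limit is e^(-10).

e^(-10)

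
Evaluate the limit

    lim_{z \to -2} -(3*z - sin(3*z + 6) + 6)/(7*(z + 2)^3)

Direct substitution gives 0/0.
Apply L'Hôpital: lim (3 - 3*cos(3*z + 6))/(-21*(z + 2)^2), still 0/0.
Apply L'Hôpital: lim (9*sin(3*z + 6))/(-42*z - 84), still 0/0.
After 3 applications of L'Hôpital's rule the quotient is (27*cos(3*z + 6))/(-42); substituting z = -2 gives -9/14.

-9/14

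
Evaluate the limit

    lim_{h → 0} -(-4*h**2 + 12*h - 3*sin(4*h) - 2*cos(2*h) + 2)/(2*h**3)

-16

Substitution gives 0/0; apply L'Hôpital's rule 3 times.
After differentiating numerator and denominator 3 times the quotient is (-16*sin(2*h) + 192*cos(4*h))/(-12); at h = 0 this is -16.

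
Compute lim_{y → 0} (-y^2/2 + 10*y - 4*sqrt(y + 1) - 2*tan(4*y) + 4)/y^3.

Substitution gives 0/0 (the numerator vanishes to order 3).
Expand each term to order y^3: the coefficient of y^3 in -2·tan(4y) is -128/3 and in -4·√(1 + y) is -1/4.
Lower-order terms cancel with the polynomial part, so the numerator is (-515/12)·y^3 + o(y^3), and the limit is (-515/12)/(1) = -515/12.

-515/12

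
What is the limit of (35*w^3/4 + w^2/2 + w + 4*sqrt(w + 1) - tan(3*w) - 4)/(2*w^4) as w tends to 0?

Substitution gives 0/0; apply L'Hôpital's rule 4 times.
After differentiating numerator and denominator 4 times the quotient is (648*tan(3*w)/cos(3*w)^2 - 1944*tan(3*w)/cos(3*w)^4 - 15/(4*(w + 1)^(7/2)))/(48); at w = 0 this is -5/64.

-5/64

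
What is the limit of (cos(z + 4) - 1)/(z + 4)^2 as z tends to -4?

Direct substitution gives 0/0.
Apply L'Hôpital: lim (-sin(z + 4))/(2*z + 8), still 0/0.
After 2 applications of L'Hôpital's rule the quotient is (-cos(z + 4))/(2); substituting z = -4 gives -1/2.

-1/2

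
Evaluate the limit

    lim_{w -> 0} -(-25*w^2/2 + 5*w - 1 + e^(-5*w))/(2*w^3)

Direct substitution gives 0/0.
Apply L'Hôpital: lim (-25*w + 5 - 5*e^(-5*w))/(-6*w^2), still 0/0.
Apply L'Hôpital: lim (-25 + 25*e^(-5*w))/(-12*w), still 0/0.
After 3 applications of L'Hôpital's rule the quotient is (-125*e^(-5*w))/(-12); substituting w = 0 gives 125/12.

125/12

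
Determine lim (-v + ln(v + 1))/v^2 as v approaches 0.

Direct substitution gives 0/0.
Apply L'Hôpital: lim (-1 + 1/(v + 1))/(2*v), still 0/0.
After 2 applications of L'Hôpital's rule the quotient is (-1/(v + 1)^2)/(2); substituting v = 0 gives -1/2.

-1/2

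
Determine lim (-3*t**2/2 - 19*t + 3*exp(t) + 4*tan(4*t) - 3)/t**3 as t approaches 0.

Substitution gives 0/0 (the numerator vanishes to order 3).
Expand each term to order t^3: the coefficient of t^3 in 3·e^(t) is 1/2 and in 4·tan(4t) is 256/3.
Lower-order terms cancel with the polynomial part, so the numerator is (515/6)·t^3 + o(t^3), and the limit is (515/6)/(1) = 515/6.

515/6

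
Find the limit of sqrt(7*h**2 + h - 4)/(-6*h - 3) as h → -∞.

For large |h|, √(7*h^2 + h - 4) ≈ √7·|h| and the denominator ≈ -6h.
Since h → −∞, |h| = −h, giving −√7/(-6) = √(7)/6.

√(7)/6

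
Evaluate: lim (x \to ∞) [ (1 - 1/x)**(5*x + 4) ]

Let L be the limit and take ln: ln L = lim (5x + 4)·ln(1 - 1/x) = lim (5x + 4)·(-1/x + O(1/x²)) = -5.
Hence L = e^(-5).

e^(-5)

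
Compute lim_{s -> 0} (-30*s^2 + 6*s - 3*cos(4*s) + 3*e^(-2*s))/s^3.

Substitution gives 0/0; apply L'Hôpital's rule 3 times.
After differentiating numerator and denominator 3 times the quotient is (-192*sin(4*s) - 24*e^(-2*s))/(6); at s = 0 this is -4.

-4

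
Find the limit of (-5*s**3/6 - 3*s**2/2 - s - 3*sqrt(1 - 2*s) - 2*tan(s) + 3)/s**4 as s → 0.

Substitution gives 0/0 (the numerator vanishes to order 4).
Expand each term to order s^4: the coefficient of s^4 in -2·tan(s) is 0 and in -3·√(1 - 2s) is 15/8.
Lower-order terms cancel with the polynomial part, so the numerator is (15/8)·s^4 + o(s^4), and the limit is (15/8)/(1) = 15/8.

15/8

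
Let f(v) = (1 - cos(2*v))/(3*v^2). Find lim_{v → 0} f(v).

Substitution gives 0/0.
Use (1 − cos u)/u² → 1/2 with u = 2v: the limit is 2²/(2·3) = 2/3.

2/3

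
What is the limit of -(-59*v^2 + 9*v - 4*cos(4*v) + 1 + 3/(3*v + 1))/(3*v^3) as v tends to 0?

Substitution gives 0/0; apply L'Hôpital's rule 3 times.
After differentiating numerator and denominator 3 times the quotient is (-256*sin(4*v) - 486/(3*v + 1)^4)/(-18); at v = 0 this is 27.

27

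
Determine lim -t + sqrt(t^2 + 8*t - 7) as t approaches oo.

This has the form ∞ − ∞. Multiply and divide by the conjugate √(t^2 + 8*t - 7) + t.
That gives (8t - 7) / (√(t^2 + 8*t - 7) + t).
Divide numerator and denominator by t: the limit is 8/(2·1) = 4.

4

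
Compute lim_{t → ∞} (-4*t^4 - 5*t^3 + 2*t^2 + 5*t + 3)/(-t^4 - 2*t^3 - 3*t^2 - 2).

Numerator and denominator both have degree 4.
Dividing every term by t^4, all lower-order terms vanish and the limit is the ratio of leading coefficients, -4/(-1) = 4.

4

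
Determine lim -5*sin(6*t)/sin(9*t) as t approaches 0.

Substitution gives 0/0.
Divide numerator and denominator by t: sin(6t)/t → 6 and sin(9t)/t → 9, so the limit is -5·6/9 = -10/3.

-10/3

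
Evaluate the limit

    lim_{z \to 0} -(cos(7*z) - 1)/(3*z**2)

Direct substitution gives 0/0.
Apply L'Hôpital: lim (-7*sin(7*z))/(-6*z), still 0/0.
After 2 applications of L'Hôpital's rule the quotient is (-49*cos(7*z))/(-6); substituting z = 0 gives 49/6.

49/6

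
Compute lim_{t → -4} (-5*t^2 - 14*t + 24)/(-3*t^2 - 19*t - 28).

26/5

Direct substitution gives 0/0, so factor. Both numerator and denominator have (t + 4) as a factor.
After cancelling, the expression reduces to (6 - 5*t)/(-3*t - 7).
Substituting t = -4 gives 26/5.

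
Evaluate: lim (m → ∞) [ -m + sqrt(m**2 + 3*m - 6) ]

3/2

An ∞ − ∞ form. Rationalising with the conjugate, the difference becomes (3m - 6) / (√(m^2 + 3*m - 6) + m).
For large m the denominator behaves like 2·m, so the quotient tends to 3/2 = 3/2.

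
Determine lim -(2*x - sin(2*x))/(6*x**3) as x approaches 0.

Direct substitution gives 0/0.
Apply L'Hôpital: lim (2 - 2*cos(2*x))/(-18*x^2), still 0/0.
Apply L'Hôpital: lim (4*sin(2*x))/(-36*x), still 0/0.
After 3 applications of L'Hôpital's rule the quotient is (8*cos(2*x))/(-36); substituting x = 0 gives -2/9.

-2/9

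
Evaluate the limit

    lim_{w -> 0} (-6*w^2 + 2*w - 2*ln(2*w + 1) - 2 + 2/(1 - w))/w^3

Substitution gives 0/0; apply L'Hôpital's rule 3 times.
After differentiating numerator and denominator 3 times the quotient is (-32/(2*w + 1)^3 + 12/(w - 1)^4)/(6); at w = 0 this is -10/3.

-10/3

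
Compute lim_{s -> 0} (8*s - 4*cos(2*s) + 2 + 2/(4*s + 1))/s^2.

Substitution gives 0/0; apply L'Hôpital's rule 2 times.
After differentiating numerator and denominator 2 times the quotient is (16*cos(2*s) + 64/(4*s + 1)^3)/(2); at s = 0 this is 40.

40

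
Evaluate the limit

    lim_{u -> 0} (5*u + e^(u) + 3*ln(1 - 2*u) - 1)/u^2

Substitution gives 0/0 (the numerator vanishes to order 2).
Expand each term to order u^2: the coefficient of u^2 in 3·ln(1 - 2u) is -6 and in e^(u) is 1/2.
Lower-order terms cancel with the polynomial part, so the numerator is (-11/2)·u^2 + o(u^2), and the limit is (-11/2)/(1) = -11/2.

-11/2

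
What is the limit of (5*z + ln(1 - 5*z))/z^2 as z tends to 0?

Direct substitution gives 0/0.
Apply L'Hôpital: lim (5 - 5/(1 - 5*z))/(2*z), still 0/0.
After 2 applications of L'Hôpital's rule the quotient is (-25/(1 - 5*z)^2)/(2); substituting z = 0 gives -25/2.

-25/2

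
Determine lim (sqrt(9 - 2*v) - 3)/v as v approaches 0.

-1/3

Substitution gives 0/0. Multiply numerator and denominator by the conjugate √(9 - 2v) + √9.
The numerator becomes (9 - 2v) − 9 = -2v, so the expression simplifies to -2/(√(9 - 2v) + √9).
Letting v → 0 gives -2/(2√9) = -1/3.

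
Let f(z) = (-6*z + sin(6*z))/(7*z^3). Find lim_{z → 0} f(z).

-36/7

Direct substitution gives 0/0.
Apply L'Hôpital: lim (6*cos(6*z) - 6)/(21*z^2), still 0/0.
Apply L'Hôpital: lim (-36*sin(6*z))/(42*z), still 0/0.
After 3 applications of L'Hôpital's rule the quotient is (-216*cos(6*z))/(42); substituting z = 0 gives -36/7.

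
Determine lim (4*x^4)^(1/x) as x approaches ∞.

1

Base → ∞ and exponent → 0: an ∞^0 form.
Take logs: (1/x)·ln(4·x^4) = (ln 4 + 4·ln x)/x → 0.
So the limit is e^0 = 1.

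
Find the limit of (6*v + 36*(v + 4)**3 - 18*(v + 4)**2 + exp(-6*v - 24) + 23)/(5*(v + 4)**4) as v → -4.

54/5

Direct substitution gives 0/0.
Apply L'Hôpital: lim (-36*v + 108*(v + 4)^2 - 6*e^(-6*v - 24) - 138)/(20*(v + 4)^3), still 0/0.
Apply L'Hôpital: lim (216*v + 36*e^(-6*v - 24) + 828)/(60*(v + 4)^2), still 0/0.
Apply L'Hôpital: lim (216 - 216*e^(-6*v - 24))/(120*v + 480), still 0/0.
After 4 applications of L'Hôpital's rule the quotient is (1296*e^(-6*v - 24))/(120); substituting v = -4 gives 54/5.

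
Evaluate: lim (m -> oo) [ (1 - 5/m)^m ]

e^(-5)

The base → 1 and the exponent → ∞: a 1^∞ form.
Take logarithms: (m)·ln(1 - 5/m). Since ln(1+u) ~ u for small u, this behaves like (m)·(-5/m) → -5.
So the limit is e^(-5).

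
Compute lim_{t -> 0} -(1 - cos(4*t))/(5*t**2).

Substitution gives 0/0.
Use (1 − cos u)/u² → 1/2 with u = 4t: the limit is 4²/(2·(-5)) = -8/5.

-8/5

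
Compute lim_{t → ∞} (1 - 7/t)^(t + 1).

e^(-7)

Let L be the limit and take ln: ln L = lim (t + 1)·ln(1 - 7/t) = lim (t + 1)·(-7/t + O(1/t²)) = -7.
Hence L = e^(-7).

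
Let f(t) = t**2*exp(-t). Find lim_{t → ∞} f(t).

0

Write as t^2/e^{1t}, an ∞/∞ form.
Exponential growth dominates any polynomial, so repeated L'Hôpital (or the standard result) gives 0.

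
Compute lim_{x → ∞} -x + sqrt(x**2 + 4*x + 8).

2

An ∞ − ∞ form. Rationalising with the conjugate, the difference becomes (4x + 8) / (√(x^2 + 4*x + 8) + x).
For large x the denominator behaves like 2·x, so the quotient tends to 4/2 = 2.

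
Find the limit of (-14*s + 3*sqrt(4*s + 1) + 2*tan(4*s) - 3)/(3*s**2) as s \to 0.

-2

Substitution gives 0/0 (the numerator vanishes to order 2).
Expand each term to order s^2: the coefficient of s^2 in 3·√(1 + 4s) is -6 and in 2·tan(4s) is 0.
Lower-order terms cancel with the polynomial part, so the numerator is (-6)·s^2 + o(s^2), and the limit is (-6)/(3) = -2.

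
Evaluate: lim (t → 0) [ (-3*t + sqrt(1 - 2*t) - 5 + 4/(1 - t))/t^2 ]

7/2

Substitution gives 0/0 (the numerator vanishes to order 2).
Expand each term to order t^2: the coefficient of t^2 in 4·1/(1 - t) is 4 and in √(1 - 2t) is -1/2.
Lower-order terms cancel with the polynomial part, so the numerator is (7/2)·t^2 + o(t^2), and the limit is (7/2)/(1) = 7/2.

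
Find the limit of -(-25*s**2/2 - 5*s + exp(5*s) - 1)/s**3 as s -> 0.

-125/6

Direct substitution gives 0/0.
Apply L'Hôpital: lim (-25*s + 5*e^(5*s) - 5)/(-3*s^2), still 0/0.
Apply L'Hôpital: lim (25*e^(5*s) - 25)/(-6*s), still 0/0.
After 3 applications of L'Hôpital's rule the quotient is (125*e^(5*s))/(-6); substituting s = 0 gives -125/6.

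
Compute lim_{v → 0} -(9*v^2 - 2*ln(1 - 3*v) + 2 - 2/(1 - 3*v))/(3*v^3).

12

Substitution gives 0/0 (the numerator vanishes to order 3).
Expand each term to order v^3: the coefficient of v^3 in -2·1/(1 - 3v) is -54 and in -2·ln(1 - 3v) is 18.
Lower-order terms cancel with the polynomial part, so the numerator is (-36)·v^3 + o(v^3), and the limit is (-36)/(-3) = 12.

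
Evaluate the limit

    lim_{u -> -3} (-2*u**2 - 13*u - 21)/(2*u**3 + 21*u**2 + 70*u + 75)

1/2

Direct substitution gives 0/0, so factor. Both numerator and denominator have (u + 3) as a factor.
After cancelling, the expression reduces to (-2*u - 7)/(2*u^2 + 15*u + 25).
Substituting u = -3 gives 1/2.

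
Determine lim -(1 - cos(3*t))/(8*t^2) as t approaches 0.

-9/16

Substitution gives 0/0.
Use (1 − cos u)/u² → 1/2 with u = 3t: the limit is 3²/(2·(-8)) = -9/16.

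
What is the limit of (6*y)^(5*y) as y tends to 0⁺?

1

Base → 0⁺ and exponent → 0⁺: a 0^0 form.
Take logs: 5y·ln(6y). This is 0·(−∞); rewriting as ln(6y)/(1/(5y)) and applying L'Hôpital gives 0.
Hence the limit is e^0 = 1.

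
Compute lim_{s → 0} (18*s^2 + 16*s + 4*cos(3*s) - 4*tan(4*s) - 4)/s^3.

Substitution gives 0/0; apply L'Hôpital's rule 3 times.
After differentiating numerator and denominator 3 times the quotient is (108*sin(3*s) - 1536*tan(4*s)^4 - 2048*tan(4*s)^2 - 512)/(6); at s = 0 this is -256/3.

-256/3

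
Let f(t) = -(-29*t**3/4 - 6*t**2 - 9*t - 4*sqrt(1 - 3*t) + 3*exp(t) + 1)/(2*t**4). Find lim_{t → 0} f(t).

-409/64

Substitution gives 0/0 (the numerator vanishes to order 4).
Expand each term to order t^4: the coefficient of t^4 in -4·√(1 - 3t) is 405/32 and in 3·e^(t) is 1/8.
Lower-order terms cancel with the polynomial part, so the numerator is (409/32)·t^4 + o(t^4), and the limit is (409/32)/(-2) = -409/64.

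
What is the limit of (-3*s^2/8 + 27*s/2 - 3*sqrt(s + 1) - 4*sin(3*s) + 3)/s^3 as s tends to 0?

Substitution gives 0/0; apply L'Hôpital's rule 3 times.
After differentiating numerator and denominator 3 times the quotient is (108*cos(3*s) - 9/(8*(s + 1)^(5/2)))/(6); at s = 0 this is 285/16.

285/16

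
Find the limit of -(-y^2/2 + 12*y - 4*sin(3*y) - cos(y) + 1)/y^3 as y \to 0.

-18

Substitution gives 0/0; apply L'Hôpital's rule 3 times.
After differentiating numerator and denominator 3 times the quotient is (-sin(y) + 108*cos(3*y))/(-6); at y = 0 this is -18.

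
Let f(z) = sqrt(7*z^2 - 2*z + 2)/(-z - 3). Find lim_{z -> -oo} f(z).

For large |z|, √(7*z^2 - 2*z + 2) ≈ √7·|z| and the denominator ≈ -z.
Since z → −∞, |z| = −z, giving −√7/(-1) = √(7).

√(7)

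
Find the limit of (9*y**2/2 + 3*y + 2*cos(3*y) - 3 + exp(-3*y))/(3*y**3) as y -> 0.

-3/2

Substitution gives 0/0 (the numerator vanishes to order 3).
Expand each term to order y^3: the coefficient of y^3 in 2·cos(3y) is 0 and in e^(-3y) is -9/2.
Lower-order terms cancel with the polynomial part, so the numerator is (-9/2)·y^3 + o(y^3), and the limit is (-9/2)/(3) = -3/2.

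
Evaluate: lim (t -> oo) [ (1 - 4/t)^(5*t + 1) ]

e^(-20)

Let L be the limit and take ln: ln L = lim (5t + 1)·ln(1 - 4/t) = lim (5t + 1)·(-4/t + O(1/t²)) = -20.
Hence L = e^(-20).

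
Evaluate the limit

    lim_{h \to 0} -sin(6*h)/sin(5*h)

Substitution gives 0/0.
Divide numerator and denominator by h: sin(6h)/h → 6 and sin(5h)/h → 5, so the limit is -1·6/5 = -6/5.

-6/5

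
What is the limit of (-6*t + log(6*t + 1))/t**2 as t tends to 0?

-18

Direct substitution gives 0/0.
Apply L'Hôpital: lim (-6 + 6/(6*t + 1))/(2*t), still 0/0.
After 2 applications of L'Hôpital's rule the quotient is (-36/(6*t + 1)^2)/(2); substituting t = 0 gives -18.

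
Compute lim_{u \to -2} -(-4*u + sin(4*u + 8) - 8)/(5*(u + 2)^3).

32/15

Direct substitution gives 0/0.
Apply L'Hôpital: lim (4*cos(4*u + 8) - 4)/(-15*(u + 2)^2), still 0/0.
Apply L'Hôpital: lim (-16*sin(4*u + 8))/(-30*u - 60), still 0/0.
After 3 applications of L'Hôpital's rule the quotient is (-64*cos(4*u + 8))/(-30); substituting u = -2 gives 32/15.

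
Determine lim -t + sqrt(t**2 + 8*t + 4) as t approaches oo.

4

This has the form ∞ − ∞. Multiply and divide by the conjugate √(t^2 + 8*t + 4) + t.
That gives (8t + 4) / (√(t^2 + 8*t + 4) + t).
Divide numerator and denominator by t: the limit is 8/(2·1) = 4.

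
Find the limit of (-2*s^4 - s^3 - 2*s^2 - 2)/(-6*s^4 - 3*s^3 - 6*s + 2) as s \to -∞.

1/3

Numerator and denominator both have degree 4.
Dividing every term by s^4, all lower-order terms vanish and the limit is the ratio of leading coefficients, -2/(-6) = 1/3.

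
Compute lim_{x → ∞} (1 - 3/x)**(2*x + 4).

e^(-6)

The base → 1 and the exponent → ∞: a 1^∞ form.
Take logarithms: (2x + 4)·ln(1 - 3/x). Since ln(1+u) ~ u for small u, this behaves like (2x)·(-3/x) → -6.
So the limit is e^(-6).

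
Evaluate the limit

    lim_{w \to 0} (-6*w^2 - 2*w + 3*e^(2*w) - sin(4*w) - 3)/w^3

Substitution gives 0/0; apply L'Hôpital's rule 3 times.
After differentiating numerator and denominator 3 times the quotient is (24*e^(2*w) + 64*cos(4*w))/(6); at w = 0 this is 44/3.

44/3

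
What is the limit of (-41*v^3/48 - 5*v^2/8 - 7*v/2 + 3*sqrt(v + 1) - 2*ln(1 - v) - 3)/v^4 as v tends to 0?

Substitution gives 0/0; apply L'Hôpital's rule 4 times.
After differentiating numerator and denominator 4 times the quotient is (-45/(16*(v + 1)^(7/2)) + 12/(v - 1)^4)/(24); at v = 0 this is 49/128.

49/128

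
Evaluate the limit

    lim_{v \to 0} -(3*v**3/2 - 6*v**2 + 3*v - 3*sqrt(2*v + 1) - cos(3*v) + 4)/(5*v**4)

3/10

Substitution gives 0/0; apply L'Hôpital's rule 4 times.
After differentiating numerator and denominator 4 times the quotient is (-81*cos(3*v) + 45/(2*v + 1)^(7/2))/(-120); at v = 0 this is 3/10.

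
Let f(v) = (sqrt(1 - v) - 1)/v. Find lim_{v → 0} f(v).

Substitution gives 0/0. Multiply numerator and denominator by the conjugate √(1 - v) + √1.
The numerator becomes (1 - v) − 1 = -v, so the expression simplifies to -1/(√(1 - v) + √1).
Letting v → 0 gives -1/(2√1) = -1/2.

-1/2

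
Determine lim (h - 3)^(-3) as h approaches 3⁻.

-∞

As h → 3⁻, (h - 3) → 0⁻, so (h - 3)^3 → 0⁻ and 1/(h - 3)^3 → -∞.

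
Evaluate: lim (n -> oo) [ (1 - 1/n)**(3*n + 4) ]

e^(-3)

The base → 1 and the exponent → ∞: a 1^∞ form.
Take logarithms: (3n + 4)·ln(1 - 1/n). Since ln(1+u) ~ u for small u, this behaves like (3n)·(-1/n) → -3.
So the limit is e^(-3).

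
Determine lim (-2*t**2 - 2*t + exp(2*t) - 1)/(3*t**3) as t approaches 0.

4/9

Direct substitution gives 0/0.
Apply L'Hôpital: lim (-4*t + 2*e^(2*t) - 2)/(9*t^2), still 0/0.
Apply L'Hôpital: lim (4*e^(2*t) - 4)/(18*t), still 0/0.
After 3 applications of L'Hôpital's rule the quotient is (8*e^(2*t))/(18); substituting t = 0 gives 4/9.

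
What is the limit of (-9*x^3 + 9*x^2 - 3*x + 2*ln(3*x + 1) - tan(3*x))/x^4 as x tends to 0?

Substitution gives 0/0; apply L'Hôpital's rule 4 times.
After differentiating numerator and denominator 4 times the quotient is (648*tan(3*x)/cos(3*x)^2 - 1944*tan(3*x)/cos(3*x)^4 - 972/(3*x + 1)^4)/(24); at x = 0 this is -81/2.

-81/2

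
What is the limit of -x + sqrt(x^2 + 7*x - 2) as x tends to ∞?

7/2

An ∞ − ∞ form. Rationalising with the conjugate, the difference becomes (7x - 2) / (√(x^2 + 7*x - 2) + x).
For large x the denominator behaves like 2·x, so the quotient tends to 7/2 = 7/2.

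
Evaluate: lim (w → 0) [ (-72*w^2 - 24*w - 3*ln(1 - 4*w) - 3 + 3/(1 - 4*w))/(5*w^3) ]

256/5

Substitution gives 0/0 (the numerator vanishes to order 3).
Expand each term to order w^3: the coefficient of w^3 in 3·1/(1 - 4w) is 192 and in -3·ln(1 - 4w) is 64.
Lower-order terms cancel with the polynomial part, so the numerator is (256)·w^3 + o(w^3), and the limit is (256)/(5) = 256/5.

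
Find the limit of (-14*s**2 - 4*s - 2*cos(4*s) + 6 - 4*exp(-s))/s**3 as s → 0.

Substitution gives 0/0 (the numerator vanishes to order 3).
Expand each term to order s^3: the coefficient of s^3 in -4·e^(-s) is 2/3 and in -2·cos(4s) is 0.
Lower-order terms cancel with the polynomial part, so the numerator is (2/3)·s^3 + o(s^3), and the limit is (2/3)/(1) = 2/3.

2/3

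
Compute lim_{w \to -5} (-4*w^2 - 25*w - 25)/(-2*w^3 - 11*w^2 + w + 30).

-5/13

At w = -5 both the top and bottom vanish — a removable singularity. Factoring out (w + 5) from each leaves (-4*w - 5)/(-2*w^2 - w + 6), which at w = -5 equals -5/13.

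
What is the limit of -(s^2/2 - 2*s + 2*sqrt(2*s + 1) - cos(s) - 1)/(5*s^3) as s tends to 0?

Substitution gives 0/0; apply L'Hôpital's rule 3 times.
After differentiating numerator and denominator 3 times the quotient is (-sin(s) + 6/(2*s + 1)^(5/2))/(-30); at s = 0 this is -1/5.

-1/5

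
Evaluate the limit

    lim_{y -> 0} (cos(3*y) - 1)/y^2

-9/2

Direct substitution gives 0/0.
Apply L'Hôpital: lim (-3*sin(3*y))/(2*y), still 0/0.
After 2 applications of L'Hôpital's rule the quotient is (-9*cos(3*y))/(2); substituting y = 0 gives -9/2.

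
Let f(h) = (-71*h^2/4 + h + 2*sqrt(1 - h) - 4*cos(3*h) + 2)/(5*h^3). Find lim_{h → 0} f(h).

-1/40

Substitution gives 0/0 (the numerator vanishes to order 3).
Expand each term to order h^3: the coefficient of h^3 in -4·cos(3h) is 0 and in 2·√(1 - h) is -1/8.
Lower-order terms cancel with the polynomial part, so the numerator is (-1/8)·h^3 + o(h^3), and the limit is (-1/8)/(5) = -1/40.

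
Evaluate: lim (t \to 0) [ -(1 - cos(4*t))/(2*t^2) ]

Substitution gives 0/0.
Use (1 − cos u)/u² → 1/2 with u = 4t: the limit is 4²/(2·(-2)) = -4.

-4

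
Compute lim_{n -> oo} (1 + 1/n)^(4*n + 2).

e^(4)

Let L be the limit and take ln: ln L = lim (4n + 2)·ln(1 + 1/n) = lim (4n + 2)·(1/n + O(1/n²)) = 4.
Hence L = e^(4).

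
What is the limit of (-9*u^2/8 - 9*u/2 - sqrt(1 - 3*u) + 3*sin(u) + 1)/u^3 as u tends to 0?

Substitution gives 0/0; apply L'Hôpital's rule 3 times.
After differentiating numerator and denominator 3 times the quotient is (-3*cos(u) + 81/(8*(1 - 3*u)^(5/2)))/(6); at u = 0 this is 19/16.

19/16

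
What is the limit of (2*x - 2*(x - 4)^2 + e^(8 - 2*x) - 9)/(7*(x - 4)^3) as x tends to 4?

-4/21

Direct substitution gives 0/0.
Apply L'Hôpital: lim (-4*x - 2*e^(8 - 2*x) + 18)/(21*(x - 4)^2), still 0/0.
Apply L'Hôpital: lim (4*e^(8 - 2*x) - 4)/(42*x - 168), still 0/0.
After 3 applications of L'Hôpital's rule the quotient is (-8*e^(8 - 2*x))/(42); substituting x = 4 gives -4/21.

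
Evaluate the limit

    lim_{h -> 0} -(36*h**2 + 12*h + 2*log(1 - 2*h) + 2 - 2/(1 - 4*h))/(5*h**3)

80/3

Substitution gives 0/0; apply L'Hôpital's rule 3 times.
After differentiating numerator and denominator 3 times the quotient is (-768/(4*h - 1)^4 + 32/(2*h - 1)^3)/(-30); at h = 0 this is 80/3.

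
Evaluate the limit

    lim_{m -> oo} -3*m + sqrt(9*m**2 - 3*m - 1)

-1/2

This has the form ∞ − ∞. Multiply and divide by the conjugate √(9*m^2 - 3*m - 1) + 3m.
That gives (-3m - 1) / (√(9*m^2 - 3*m - 1) + 3m).
Divide numerator and denominator by m: the limit is -3/(2·3) = -1/2.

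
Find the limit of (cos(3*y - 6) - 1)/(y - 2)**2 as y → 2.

Direct substitution gives 0/0.
Apply L'Hôpital: lim (-3*sin(3*y - 6))/(2*y - 4), still 0/0.
After 2 applications of L'Hôpital's rule the quotient is (-9*cos(3*y - 6))/(2); substituting y = 2 gives -9/2.

-9/2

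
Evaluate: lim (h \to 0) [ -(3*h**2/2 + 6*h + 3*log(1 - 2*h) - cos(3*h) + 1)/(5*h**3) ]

8/5

Substitution gives 0/0 (the numerator vanishes to order 3).
Expand each term to order h^3: the coefficient of h^3 in 3·ln(1 - 2h) is -8 and in −cos(3h) is 0.
Lower-order terms cancel with the polynomial part, so the numerator is (-8)·h^3 + o(h^3), and the limit is (-8)/(-5) = 8/5.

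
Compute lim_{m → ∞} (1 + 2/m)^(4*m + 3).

Write it as [(1 + 2/m)^m]^(4) · (1 + 2/m)^(3). The bracketed term tends to e^(2) and the second factor to 1, so the limit is e^(8).

e^(8)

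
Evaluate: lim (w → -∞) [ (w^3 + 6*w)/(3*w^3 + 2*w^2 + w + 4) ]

1/3

Numerator and denominator both have degree 3.
Dividing every term by w^3, all lower-order terms vanish and the limit is the ratio of leading coefficients, 1/(3) = 1/3.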